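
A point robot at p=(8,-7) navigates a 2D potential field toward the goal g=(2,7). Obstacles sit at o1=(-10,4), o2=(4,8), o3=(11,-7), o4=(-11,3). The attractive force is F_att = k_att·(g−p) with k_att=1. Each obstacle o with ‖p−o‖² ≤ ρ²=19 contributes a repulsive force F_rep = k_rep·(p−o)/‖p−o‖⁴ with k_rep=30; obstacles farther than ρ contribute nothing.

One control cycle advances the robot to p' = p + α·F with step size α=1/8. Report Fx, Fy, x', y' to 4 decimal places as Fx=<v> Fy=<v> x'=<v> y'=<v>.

Fx=-7.1111 Fy=14.0000 x'=7.1111 y'=-5.2500

F_att = 1·(g−p) = 1·(-6,14) = (-6.0000,14.0000)
o1: d²=445 > ρ²=19 → inactive
o2: d²=241 > ρ²=19 → inactive
o3: d²=9 ≤ ρ²=19; F_rep = 30·(-3,0)/9² = (-1.1111,0.0000)
o4: d²=461 > ρ²=19 → inactive
F = F_att + ΣF_rep = (-7.1111,14.0000)
p' = p + 1/8·F = (7.1111,-5.2500)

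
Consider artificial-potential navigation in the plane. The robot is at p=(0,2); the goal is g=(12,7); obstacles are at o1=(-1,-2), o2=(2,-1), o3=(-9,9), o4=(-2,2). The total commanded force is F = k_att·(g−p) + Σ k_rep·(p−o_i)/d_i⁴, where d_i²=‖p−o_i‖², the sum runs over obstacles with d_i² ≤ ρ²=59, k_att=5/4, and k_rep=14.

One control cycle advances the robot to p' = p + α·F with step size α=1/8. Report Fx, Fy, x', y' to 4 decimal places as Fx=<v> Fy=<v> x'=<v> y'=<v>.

Fx=16.6328 Fy=6.6923 x'=2.0791 y'=2.8365

F_att = 5/4·(g−p) = 5/4·(12,5) = (15.0000,6.2500)
o1: d²=17 ≤ ρ²=59; F_rep = 14·(1,4)/17² = (0.0484,0.1938)
o2: d²=13 ≤ ρ²=59; F_rep = 14·(-2,3)/13² = (-0.1657,0.2485)
o3: d²=130 > ρ²=59 → inactive
o4: d²=4 ≤ ρ²=59; F_rep = 14·(2,0)/4² = (1.7500,0.0000)
F = F_att + ΣF_rep = (16.6328,6.6923)
p' = p + 1/8·F = (2.0791,2.8365)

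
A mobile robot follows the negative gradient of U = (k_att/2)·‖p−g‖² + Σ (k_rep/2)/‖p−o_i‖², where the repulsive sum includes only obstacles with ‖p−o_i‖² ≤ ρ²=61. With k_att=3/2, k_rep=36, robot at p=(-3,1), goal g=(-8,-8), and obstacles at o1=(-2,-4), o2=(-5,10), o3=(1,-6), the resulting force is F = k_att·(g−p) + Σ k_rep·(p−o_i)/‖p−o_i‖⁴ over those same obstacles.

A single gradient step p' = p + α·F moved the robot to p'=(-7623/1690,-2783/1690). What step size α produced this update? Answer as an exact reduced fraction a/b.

F_att = 3/2·(g−p) = 3/2·(-5,-9) = (-7.5000,-13.5000)
o1: d²=26 ≤ ρ²=61; F_rep = 36·(-1,5)/26² = (-0.0533,0.2663)
o2: d²=85 > ρ²=61 → inactive
o3: d²=65 > ρ²=61 → inactive
F = F_att + ΣF_rep = (-7.5533,-13.2337)
Δp = p'−p = (-1.5107,-2.6467); α = Δx/Fx = (-2553/1690) / (-2553/338) = 1/5
check: Δy/Fy = (-4473/1690) / (-4473/338) = 1/5 ✓

α = 1/5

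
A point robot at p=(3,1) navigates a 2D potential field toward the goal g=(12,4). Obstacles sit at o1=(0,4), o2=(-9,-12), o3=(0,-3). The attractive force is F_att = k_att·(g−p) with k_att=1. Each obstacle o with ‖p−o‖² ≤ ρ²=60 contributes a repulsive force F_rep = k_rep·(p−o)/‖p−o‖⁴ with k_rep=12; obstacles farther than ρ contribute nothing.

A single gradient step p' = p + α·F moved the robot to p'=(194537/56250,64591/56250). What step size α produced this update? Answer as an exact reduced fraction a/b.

F_att = 1·(g−p) = 1·(9,3) = (9.0000,3.0000)
o1: d²=18 ≤ ρ²=60; F_rep = 12·(3,-3)/18² = (0.1111,-0.1111)
o2: d²=313 > ρ²=60 → inactive
o3: d²=25 ≤ ρ²=60; F_rep = 12·(3,4)/25² = (0.0576,0.0768)
F = F_att + ΣF_rep = (9.1687,2.9657)
Δp = p'−p = (0.4584,0.1483); α = Δx/Fx = (25787/56250) / (51574/5625) = 1/20
check: Δy/Fy = (8341/56250) / (16682/5625) = 1/20 ✓

α = 1/20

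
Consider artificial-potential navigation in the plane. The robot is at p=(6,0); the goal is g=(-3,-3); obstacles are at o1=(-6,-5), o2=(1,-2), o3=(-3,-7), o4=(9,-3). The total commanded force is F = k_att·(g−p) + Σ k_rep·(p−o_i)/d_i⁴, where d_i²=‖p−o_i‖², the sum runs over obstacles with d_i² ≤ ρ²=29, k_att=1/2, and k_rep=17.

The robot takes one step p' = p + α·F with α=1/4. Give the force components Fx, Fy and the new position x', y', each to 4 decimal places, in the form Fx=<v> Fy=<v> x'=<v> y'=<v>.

F_att = 1/2·(g−p) = 1/2·(-9,-3) = (-4.5000,-1.5000)
o1: d²=169 > ρ²=29 → inactive
o2: d²=29 ≤ ρ²=29; F_rep = 17·(5,2)/29² = (0.1011,0.0404)
o3: d²=130 > ρ²=29 → inactive
o4: d²=18 ≤ ρ²=29; F_rep = 17·(-3,3)/18² = (-0.1574,0.1574)
F = F_att + ΣF_rep = (-4.5563,-1.3022)
p' = p + 1/4·F = (4.8609,-0.3255)

Fx=-4.5563 Fy=-1.3022 x'=4.8609 y'=-0.3255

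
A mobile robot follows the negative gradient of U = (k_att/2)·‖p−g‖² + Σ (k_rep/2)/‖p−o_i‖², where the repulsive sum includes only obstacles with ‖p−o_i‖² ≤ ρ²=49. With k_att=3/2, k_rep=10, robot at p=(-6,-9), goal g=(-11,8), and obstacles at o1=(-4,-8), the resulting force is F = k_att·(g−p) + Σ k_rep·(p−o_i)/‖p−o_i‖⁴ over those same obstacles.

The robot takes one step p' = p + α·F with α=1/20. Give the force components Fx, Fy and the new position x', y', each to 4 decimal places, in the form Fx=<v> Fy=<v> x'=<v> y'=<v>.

Fx=-8.3000 Fy=25.1000 x'=-6.4150 y'=-7.7450

F_att = 3/2·(g−p) = 3/2·(-5,17) = (-7.5000,25.5000)
o1: d²=5 ≤ ρ²=49; F_rep = 10·(-2,-1)/5² = (-0.8000,-0.4000)
F = F_att + ΣF_rep = (-8.3000,25.1000)
p' = p + 1/20·F = (-6.4150,-7.7450)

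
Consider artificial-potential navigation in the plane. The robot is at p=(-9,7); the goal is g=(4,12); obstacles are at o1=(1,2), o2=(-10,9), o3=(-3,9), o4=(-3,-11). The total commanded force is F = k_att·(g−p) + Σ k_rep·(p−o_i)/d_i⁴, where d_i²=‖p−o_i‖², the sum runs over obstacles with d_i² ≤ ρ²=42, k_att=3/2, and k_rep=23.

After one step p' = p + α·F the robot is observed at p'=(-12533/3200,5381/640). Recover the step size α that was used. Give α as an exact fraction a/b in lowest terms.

α = 1/4

F_att = 3/2·(g−p) = 3/2·(13,5) = (19.5000,7.5000)
o1: d²=125 > ρ²=42 → inactive
o2: d²=5 ≤ ρ²=42; F_rep = 23·(1,-2)/5² = (0.9200,-1.8400)
o3: d²=40 ≤ ρ²=42; F_rep = 23·(-6,-2)/40² = (-0.0862,-0.0288)
o4: d²=360 > ρ²=42 → inactive
F = F_att + ΣF_rep = (20.3337,5.6312)
Δp = p'−p = (5.0834,1.4078); α = Δx/Fx = (16267/3200) / (16267/800) = 1/4
check: Δy/Fy = (901/640) / (901/160) = 1/4 ✓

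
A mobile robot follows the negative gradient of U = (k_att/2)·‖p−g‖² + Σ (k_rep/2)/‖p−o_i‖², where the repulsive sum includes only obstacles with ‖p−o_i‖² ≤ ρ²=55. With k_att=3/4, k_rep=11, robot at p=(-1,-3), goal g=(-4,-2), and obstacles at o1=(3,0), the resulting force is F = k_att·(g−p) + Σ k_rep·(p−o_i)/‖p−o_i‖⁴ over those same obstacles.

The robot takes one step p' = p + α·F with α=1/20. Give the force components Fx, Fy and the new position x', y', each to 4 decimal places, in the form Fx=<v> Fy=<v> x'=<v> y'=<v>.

Fx=-2.3204 Fy=0.6972 x'=-1.1160 y'=-2.9651

F_att = 3/4·(g−p) = 3/4·(-3,1) = (-2.2500,0.7500)
o1: d²=25 ≤ ρ²=55; F_rep = 11·(-4,-3)/25² = (-0.0704,-0.0528)
F = F_att + ΣF_rep = (-2.3204,0.6972)
p' = p + 1/20·F = (-1.1160,-2.9651)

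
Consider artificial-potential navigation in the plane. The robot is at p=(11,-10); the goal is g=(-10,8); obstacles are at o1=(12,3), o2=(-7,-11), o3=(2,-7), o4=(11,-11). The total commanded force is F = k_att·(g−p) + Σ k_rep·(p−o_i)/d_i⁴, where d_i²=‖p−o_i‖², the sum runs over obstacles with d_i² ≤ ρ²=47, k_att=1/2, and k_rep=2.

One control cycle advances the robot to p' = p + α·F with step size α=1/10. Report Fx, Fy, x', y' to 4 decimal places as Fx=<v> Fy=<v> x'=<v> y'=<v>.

F_att = 1/2·(g−p) = 1/2·(-21,18) = (-10.5000,9.0000)
o1: d²=170 > ρ²=47 → inactive
o2: d²=325 > ρ²=47 → inactive
o3: d²=90 > ρ²=47 → inactive
o4: d²=1 ≤ ρ²=47; F_rep = 2·(0,1)/1² = (0.0000,2.0000)
F = F_att + ΣF_rep = (-10.5000,11.0000)
p' = p + 1/10·F = (9.9500,-8.9000)

Fx=-10.5000 Fy=11.0000 x'=9.9500 y'=-8.9000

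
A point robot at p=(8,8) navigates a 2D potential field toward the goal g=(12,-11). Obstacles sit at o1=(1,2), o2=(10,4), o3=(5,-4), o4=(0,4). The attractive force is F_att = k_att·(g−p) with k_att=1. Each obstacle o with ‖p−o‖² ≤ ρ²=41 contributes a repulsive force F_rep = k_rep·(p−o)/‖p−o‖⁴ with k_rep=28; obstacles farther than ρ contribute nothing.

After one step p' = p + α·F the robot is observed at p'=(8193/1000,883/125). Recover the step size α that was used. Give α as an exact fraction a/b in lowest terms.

F_att = 1·(g−p) = 1·(4,-19) = (4.0000,-19.0000)
o1: d²=85 > ρ²=41 → inactive
o2: d²=20 ≤ ρ²=41; F_rep = 28·(-2,4)/20² = (-0.1400,0.2800)
o3: d²=153 > ρ²=41 → inactive
o4: d²=80 > ρ²=41 → inactive
F = F_att + ΣF_rep = (3.8600,-18.7200)
Δp = p'−p = (0.1930,-0.9360); α = Δx/Fx = (193/1000) / (193/50) = 1/20
check: Δy/Fy = (-117/125) / (-468/25) = 1/20 ✓

α = 1/20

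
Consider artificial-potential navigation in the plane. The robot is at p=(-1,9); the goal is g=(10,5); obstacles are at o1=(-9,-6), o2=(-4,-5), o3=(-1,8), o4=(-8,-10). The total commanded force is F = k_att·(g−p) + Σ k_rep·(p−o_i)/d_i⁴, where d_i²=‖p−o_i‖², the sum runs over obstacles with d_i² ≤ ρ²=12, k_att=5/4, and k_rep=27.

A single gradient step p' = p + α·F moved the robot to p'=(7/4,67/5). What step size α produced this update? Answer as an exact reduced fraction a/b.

F_att = 5/4·(g−p) = 5/4·(11,-4) = (13.7500,-5.0000)
o1: d²=289 > ρ²=12 → inactive
o2: d²=205 > ρ²=12 → inactive
o3: d²=1 ≤ ρ²=12; F_rep = 27·(0,1)/1² = (0.0000,27.0000)
o4: d²=410 > ρ²=12 → inactive
F = F_att + ΣF_rep = (13.7500,22.0000)
Δp = p'−p = (2.7500,4.4000); α = Δx/Fx = (11/4) / (55/4) = 1/5
check: Δy/Fy = (22/5) / (22) = 1/5 ✓

α = 1/5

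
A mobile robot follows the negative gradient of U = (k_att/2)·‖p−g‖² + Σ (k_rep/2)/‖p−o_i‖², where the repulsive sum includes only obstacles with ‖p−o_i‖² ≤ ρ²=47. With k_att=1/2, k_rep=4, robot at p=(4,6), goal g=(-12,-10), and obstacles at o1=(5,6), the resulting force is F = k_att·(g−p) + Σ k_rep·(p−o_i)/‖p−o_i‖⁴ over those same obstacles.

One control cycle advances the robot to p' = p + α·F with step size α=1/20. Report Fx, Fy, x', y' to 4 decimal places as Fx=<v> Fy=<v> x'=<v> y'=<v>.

Fx=-12.0000 Fy=-8.0000 x'=3.4000 y'=5.6000

F_att = 1/2·(g−p) = 1/2·(-16,-16) = (-8.0000,-8.0000)
o1: d²=1 ≤ ρ²=47; F_rep = 4·(-1,0)/1² = (-4.0000,0.0000)
F = F_att + ΣF_rep = (-12.0000,-8.0000)
p' = p + 1/20·F = (3.4000,5.6000)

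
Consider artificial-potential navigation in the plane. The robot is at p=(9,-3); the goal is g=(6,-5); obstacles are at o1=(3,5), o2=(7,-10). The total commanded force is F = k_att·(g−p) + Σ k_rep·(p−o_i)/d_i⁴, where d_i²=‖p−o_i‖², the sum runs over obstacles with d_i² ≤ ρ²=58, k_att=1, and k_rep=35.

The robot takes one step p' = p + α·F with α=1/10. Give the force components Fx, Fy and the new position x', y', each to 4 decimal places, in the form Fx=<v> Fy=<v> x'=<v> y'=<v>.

F_att = 1·(g−p) = 1·(-3,-2) = (-3.0000,-2.0000)
o1: d²=100 > ρ²=58 → inactive
o2: d²=53 ≤ ρ²=58; F_rep = 35·(2,7)/53² = (0.0249,0.0872)
F = F_att + ΣF_rep = (-2.9751,-1.9128)
p' = p + 1/10·F = (8.7025,-3.1913)

Fx=-2.9751 Fy=-1.9128 x'=8.7025 y'=-3.1913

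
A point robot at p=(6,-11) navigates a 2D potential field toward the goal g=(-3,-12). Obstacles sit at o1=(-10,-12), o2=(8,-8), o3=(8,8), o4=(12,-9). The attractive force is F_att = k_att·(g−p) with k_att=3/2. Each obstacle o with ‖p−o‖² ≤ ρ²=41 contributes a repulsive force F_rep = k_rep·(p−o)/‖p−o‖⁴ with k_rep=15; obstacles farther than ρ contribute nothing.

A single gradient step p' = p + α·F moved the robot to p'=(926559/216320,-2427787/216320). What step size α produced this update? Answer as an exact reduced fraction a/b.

α = 1/8

F_att = 3/2·(g−p) = 3/2·(-9,-1) = (-13.5000,-1.5000)
o1: d²=257 > ρ²=41 → inactive
o2: d²=13 ≤ ρ²=41; F_rep = 15·(-2,-3)/13² = (-0.1775,-0.2663)
o3: d²=365 > ρ²=41 → inactive
o4: d²=40 ≤ ρ²=41; F_rep = 15·(-6,-2)/40² = (-0.0563,-0.0187)
F = F_att + ΣF_rep = (-13.7338,-1.7850)
Δp = p'−p = (-1.7167,-0.2231); α = Δx/Fx = (-371361/216320) / (-371361/27040) = 1/8
check: Δy/Fy = (-48267/216320) / (-48267/27040) = 1/8 ✓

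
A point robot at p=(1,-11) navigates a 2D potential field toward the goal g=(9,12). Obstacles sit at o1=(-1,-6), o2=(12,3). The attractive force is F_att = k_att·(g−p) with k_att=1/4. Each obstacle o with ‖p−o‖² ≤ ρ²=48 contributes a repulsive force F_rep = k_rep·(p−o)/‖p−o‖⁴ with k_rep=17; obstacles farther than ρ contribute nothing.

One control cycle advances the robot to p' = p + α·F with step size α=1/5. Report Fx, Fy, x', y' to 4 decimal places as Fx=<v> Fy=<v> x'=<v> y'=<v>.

Fx=2.0404 Fy=5.6489 x'=1.4081 y'=-9.8702

F_att = 1/4·(g−p) = 1/4·(8,23) = (2.0000,5.7500)
o1: d²=29 ≤ ρ²=48; F_rep = 17·(2,-5)/29² = (0.0404,-0.1011)
o2: d²=317 > ρ²=48 → inactive
F = F_att + ΣF_rep = (2.0404,5.6489)
p' = p + 1/5·F = (1.4081,-9.8702)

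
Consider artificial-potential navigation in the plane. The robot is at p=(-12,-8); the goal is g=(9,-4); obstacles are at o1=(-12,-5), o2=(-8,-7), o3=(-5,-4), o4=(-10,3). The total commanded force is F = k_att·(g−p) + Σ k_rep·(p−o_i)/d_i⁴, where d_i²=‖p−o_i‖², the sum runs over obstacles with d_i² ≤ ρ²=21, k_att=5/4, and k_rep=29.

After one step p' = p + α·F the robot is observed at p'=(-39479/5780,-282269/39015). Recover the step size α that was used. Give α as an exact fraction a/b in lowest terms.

α = 1/5

F_att = 5/4·(g−p) = 5/4·(21,4) = (26.2500,5.0000)
o1: d²=9 ≤ ρ²=21; F_rep = 29·(0,-3)/9² = (0.0000,-1.0741)
o2: d²=17 ≤ ρ²=21; F_rep = 29·(-4,-1)/17² = (-0.4014,-0.1003)
o3: d²=65 > ρ²=21 → inactive
o4: d²=125 > ρ²=21 → inactive
F = F_att + ΣF_rep = (25.8486,3.8256)
Δp = p'−p = (5.1697,0.7651); α = Δx/Fx = (29881/5780) / (29881/1156) = 1/5
check: Δy/Fy = (29851/39015) / (29851/7803) = 1/5 ✓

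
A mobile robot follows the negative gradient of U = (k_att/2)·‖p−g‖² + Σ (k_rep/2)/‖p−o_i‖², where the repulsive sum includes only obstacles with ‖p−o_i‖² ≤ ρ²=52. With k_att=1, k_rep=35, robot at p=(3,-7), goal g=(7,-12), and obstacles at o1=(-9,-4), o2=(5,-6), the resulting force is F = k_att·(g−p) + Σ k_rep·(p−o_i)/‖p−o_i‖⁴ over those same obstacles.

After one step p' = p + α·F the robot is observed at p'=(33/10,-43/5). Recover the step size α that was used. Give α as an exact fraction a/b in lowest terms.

F_att = 1·(g−p) = 1·(4,-5) = (4.0000,-5.0000)
o1: d²=153 > ρ²=52 → inactive
o2: d²=5 ≤ ρ²=52; F_rep = 35·(-2,-1)/5² = (-2.8000,-1.4000)
F = F_att + ΣF_rep = (1.2000,-6.4000)
Δp = p'−p = (0.3000,-1.6000); α = Δx/Fx = (3/10) / (6/5) = 1/4
check: Δy/Fy = (-8/5) / (-32/5) = 1/4 ✓

α = 1/4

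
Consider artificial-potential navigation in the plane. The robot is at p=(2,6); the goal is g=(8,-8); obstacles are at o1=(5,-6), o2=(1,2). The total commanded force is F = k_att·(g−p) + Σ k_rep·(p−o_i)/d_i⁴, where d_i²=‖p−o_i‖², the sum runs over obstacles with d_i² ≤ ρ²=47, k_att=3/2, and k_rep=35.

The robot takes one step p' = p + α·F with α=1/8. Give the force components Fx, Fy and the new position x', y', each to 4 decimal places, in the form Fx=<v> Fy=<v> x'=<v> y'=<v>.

F_att = 3/2·(g−p) = 3/2·(6,-14) = (9.0000,-21.0000)
o1: d²=153 > ρ²=47 → inactive
o2: d²=17 ≤ ρ²=47; F_rep = 35·(1,4)/17² = (0.1211,0.4844)
F = F_att + ΣF_rep = (9.1211,-20.5156)
p' = p + 1/8·F = (3.1401,3.4356)

Fx=9.1211 Fy=-20.5156 x'=3.1401 y'=3.4356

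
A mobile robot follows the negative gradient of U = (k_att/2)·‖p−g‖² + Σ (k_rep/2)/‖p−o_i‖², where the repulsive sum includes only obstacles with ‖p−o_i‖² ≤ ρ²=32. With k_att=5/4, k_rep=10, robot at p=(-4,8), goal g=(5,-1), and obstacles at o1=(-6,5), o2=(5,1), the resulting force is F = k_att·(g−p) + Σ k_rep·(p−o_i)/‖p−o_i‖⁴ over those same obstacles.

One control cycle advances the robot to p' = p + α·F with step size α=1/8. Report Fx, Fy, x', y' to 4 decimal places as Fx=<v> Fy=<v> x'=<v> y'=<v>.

F_att = 5/4·(g−p) = 5/4·(9,-9) = (11.2500,-11.2500)
o1: d²=13 ≤ ρ²=32; F_rep = 10·(2,3)/13² = (0.1183,0.1775)
o2: d²=130 > ρ²=32 → inactive
F = F_att + ΣF_rep = (11.3683,-11.0725)
p' = p + 1/8·F = (-2.5790,6.6159)

Fx=11.3683 Fy=-11.0725 x'=-2.5790 y'=6.6159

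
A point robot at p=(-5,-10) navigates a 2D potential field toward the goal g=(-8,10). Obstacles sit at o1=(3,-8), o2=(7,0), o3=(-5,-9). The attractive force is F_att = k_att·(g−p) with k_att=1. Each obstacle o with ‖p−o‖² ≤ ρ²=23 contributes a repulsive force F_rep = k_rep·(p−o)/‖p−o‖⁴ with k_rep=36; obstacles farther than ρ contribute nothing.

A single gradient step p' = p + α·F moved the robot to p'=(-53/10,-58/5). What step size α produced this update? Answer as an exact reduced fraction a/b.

F_att = 1·(g−p) = 1·(-3,20) = (-3.0000,20.0000)
o1: d²=68 > ρ²=23 → inactive
o2: d²=244 > ρ²=23 → inactive
o3: d²=1 ≤ ρ²=23; F_rep = 36·(0,-1)/1² = (0.0000,-36.0000)
F = F_att + ΣF_rep = (-3.0000,-16.0000)
Δp = p'−p = (-0.3000,-1.6000); α = Δx/Fx = (-3/10) / (-3) = 1/10
check: Δy/Fy = (-8/5) / (-16) = 1/10 ✓

α = 1/10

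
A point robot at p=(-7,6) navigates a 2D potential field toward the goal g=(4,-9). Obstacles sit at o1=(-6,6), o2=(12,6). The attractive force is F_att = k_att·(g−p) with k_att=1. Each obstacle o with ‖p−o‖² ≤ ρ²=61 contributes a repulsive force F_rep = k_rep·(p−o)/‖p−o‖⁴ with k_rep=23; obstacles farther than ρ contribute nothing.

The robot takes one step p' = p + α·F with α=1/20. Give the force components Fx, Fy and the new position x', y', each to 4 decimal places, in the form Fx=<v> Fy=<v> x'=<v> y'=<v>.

F_att = 1·(g−p) = 1·(11,-15) = (11.0000,-15.0000)
o1: d²=1 ≤ ρ²=61; F_rep = 23·(-1,0)/1² = (-23.0000,0.0000)
o2: d²=361 > ρ²=61 → inactive
F = F_att + ΣF_rep = (-12.0000,-15.0000)
p' = p + 1/20·F = (-7.6000,5.2500)

Fx=-12.0000 Fy=-15.0000 x'=-7.6000 y'=5.2500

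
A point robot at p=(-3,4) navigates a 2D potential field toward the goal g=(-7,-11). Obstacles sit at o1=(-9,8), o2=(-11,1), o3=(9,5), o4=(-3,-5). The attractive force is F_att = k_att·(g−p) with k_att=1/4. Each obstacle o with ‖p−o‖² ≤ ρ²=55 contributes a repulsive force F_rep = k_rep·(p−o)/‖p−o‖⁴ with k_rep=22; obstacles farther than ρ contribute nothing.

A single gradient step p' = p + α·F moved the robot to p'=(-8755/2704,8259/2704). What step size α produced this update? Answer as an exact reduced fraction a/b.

F_att = 1/4·(g−p) = 1/4·(-4,-15) = (-1.0000,-3.7500)
o1: d²=52 ≤ ρ²=55; F_rep = 22·(6,-4)/52² = (0.0488,-0.0325)
o2: d²=73 > ρ²=55 → inactive
o3: d²=145 > ρ²=55 → inactive
o4: d²=81 > ρ²=55 → inactive
F = F_att + ΣF_rep = (-0.9512,-3.7825)
Δp = p'−p = (-0.2378,-0.9456); α = Δx/Fx = (-643/2704) / (-643/676) = 1/4
check: Δy/Fy = (-2557/2704) / (-2557/676) = 1/4 ✓

α = 1/4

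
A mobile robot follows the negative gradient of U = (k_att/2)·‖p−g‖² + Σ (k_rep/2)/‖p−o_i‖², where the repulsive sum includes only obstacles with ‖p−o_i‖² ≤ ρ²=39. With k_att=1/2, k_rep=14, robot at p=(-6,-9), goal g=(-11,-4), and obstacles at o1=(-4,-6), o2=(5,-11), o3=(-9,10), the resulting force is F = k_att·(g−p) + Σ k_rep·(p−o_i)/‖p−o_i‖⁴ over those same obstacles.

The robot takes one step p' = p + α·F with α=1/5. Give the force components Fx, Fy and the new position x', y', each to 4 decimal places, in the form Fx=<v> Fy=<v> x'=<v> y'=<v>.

Fx=-2.6657 Fy=2.2515 x'=-6.5331 y'=-8.5497

F_att = 1/2·(g−p) = 1/2·(-5,5) = (-2.5000,2.5000)
o1: d²=13 ≤ ρ²=39; F_rep = 14·(-2,-3)/13² = (-0.1657,-0.2485)
o2: d²=125 > ρ²=39 → inactive
o3: d²=370 > ρ²=39 → inactive
F = F_att + ΣF_rep = (-2.6657,2.2515)
p' = p + 1/5·F = (-6.5331,-8.5497)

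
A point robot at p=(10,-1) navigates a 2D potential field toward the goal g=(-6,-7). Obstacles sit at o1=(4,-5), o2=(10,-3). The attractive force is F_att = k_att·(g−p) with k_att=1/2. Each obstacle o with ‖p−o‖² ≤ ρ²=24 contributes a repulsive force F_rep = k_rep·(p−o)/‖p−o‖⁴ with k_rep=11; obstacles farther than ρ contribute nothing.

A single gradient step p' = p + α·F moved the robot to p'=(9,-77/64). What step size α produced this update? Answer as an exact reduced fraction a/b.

α = 1/8

F_att = 1/2·(g−p) = 1/2·(-16,-6) = (-8.0000,-3.0000)
o1: d²=52 > ρ²=24 → inactive
o2: d²=4 ≤ ρ²=24; F_rep = 11·(0,2)/4² = (0.0000,1.3750)
F = F_att + ΣF_rep = (-8.0000,-1.6250)
Δp = p'−p = (-1.0000,-0.2031); α = Δx/Fx = (-1) / (-8) = 1/8
check: Δy/Fy = (-13/64) / (-13/8) = 1/8 ✓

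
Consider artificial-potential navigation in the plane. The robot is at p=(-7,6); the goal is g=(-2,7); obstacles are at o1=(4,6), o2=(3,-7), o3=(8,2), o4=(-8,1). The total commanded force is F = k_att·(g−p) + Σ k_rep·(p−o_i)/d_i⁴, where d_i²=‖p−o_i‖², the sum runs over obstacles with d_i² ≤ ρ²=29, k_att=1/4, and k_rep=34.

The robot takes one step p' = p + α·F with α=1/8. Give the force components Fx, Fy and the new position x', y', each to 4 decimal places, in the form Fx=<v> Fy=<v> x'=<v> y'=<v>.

F_att = 1/4·(g−p) = 1/4·(5,1) = (1.2500,0.2500)
o1: d²=121 > ρ²=29 → inactive
o2: d²=269 > ρ²=29 → inactive
o3: d²=241 > ρ²=29 → inactive
o4: d²=26 ≤ ρ²=29; F_rep = 34·(1,5)/26² = (0.0503,0.2515)
F = F_att + ΣF_rep = (1.3003,0.5015)
p' = p + 1/8·F = (-6.8375,6.0627)

Fx=1.3003 Fy=0.5015 x'=-6.8375 y'=6.0627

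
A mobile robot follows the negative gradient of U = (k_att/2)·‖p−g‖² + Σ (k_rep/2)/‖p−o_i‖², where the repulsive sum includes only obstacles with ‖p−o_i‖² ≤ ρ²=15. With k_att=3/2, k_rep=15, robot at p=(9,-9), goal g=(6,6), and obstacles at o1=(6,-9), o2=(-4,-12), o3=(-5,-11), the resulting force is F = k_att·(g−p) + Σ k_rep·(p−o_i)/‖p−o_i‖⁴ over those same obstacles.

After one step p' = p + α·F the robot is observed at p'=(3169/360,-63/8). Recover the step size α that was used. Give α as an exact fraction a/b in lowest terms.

F_att = 3/2·(g−p) = 3/2·(-3,15) = (-4.5000,22.5000)
o1: d²=9 ≤ ρ²=15; F_rep = 15·(3,0)/9² = (0.5556,0.0000)
o2: d²=178 > ρ²=15 → inactive
o3: d²=200 > ρ²=15 → inactive
F = F_att + ΣF_rep = (-3.9444,22.5000)
Δp = p'−p = (-0.1972,1.1250); α = Δx/Fx = (-71/360) / (-71/18) = 1/20
check: Δy/Fy = (9/8) / (45/2) = 1/20 ✓

α = 1/20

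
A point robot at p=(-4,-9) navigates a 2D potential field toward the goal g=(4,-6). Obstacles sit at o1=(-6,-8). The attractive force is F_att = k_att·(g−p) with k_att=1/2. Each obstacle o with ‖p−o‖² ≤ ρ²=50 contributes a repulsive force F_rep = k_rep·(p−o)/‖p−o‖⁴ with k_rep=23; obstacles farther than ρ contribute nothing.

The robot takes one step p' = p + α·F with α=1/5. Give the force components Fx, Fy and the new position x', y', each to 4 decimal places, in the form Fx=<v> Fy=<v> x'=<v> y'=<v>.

Fx=5.8400 Fy=0.5800 x'=-2.8320 y'=-8.8840

F_att = 1/2·(g−p) = 1/2·(8,3) = (4.0000,1.5000)
o1: d²=5 ≤ ρ²=50; F_rep = 23·(2,-1)/5² = (1.8400,-0.9200)
F = F_att + ΣF_rep = (5.8400,0.5800)
p' = p + 1/5·F = (-2.8320,-8.8840)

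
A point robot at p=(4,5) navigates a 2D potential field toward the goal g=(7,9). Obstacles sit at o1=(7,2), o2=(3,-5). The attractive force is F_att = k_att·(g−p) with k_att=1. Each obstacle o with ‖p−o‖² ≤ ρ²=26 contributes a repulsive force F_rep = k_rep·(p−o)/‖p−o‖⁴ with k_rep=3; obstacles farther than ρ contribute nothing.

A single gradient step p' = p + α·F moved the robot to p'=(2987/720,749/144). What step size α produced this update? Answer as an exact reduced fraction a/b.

F_att = 1·(g−p) = 1·(3,4) = (3.0000,4.0000)
o1: d²=18 ≤ ρ²=26; F_rep = 3·(-3,3)/18² = (-0.0278,0.0278)
o2: d²=101 > ρ²=26 → inactive
F = F_att + ΣF_rep = (2.9722,4.0278)
Δp = p'−p = (0.1486,0.2014); α = Δx/Fx = (107/720) / (107/36) = 1/20
check: Δy/Fy = (29/144) / (145/36) = 1/20 ✓

α = 1/20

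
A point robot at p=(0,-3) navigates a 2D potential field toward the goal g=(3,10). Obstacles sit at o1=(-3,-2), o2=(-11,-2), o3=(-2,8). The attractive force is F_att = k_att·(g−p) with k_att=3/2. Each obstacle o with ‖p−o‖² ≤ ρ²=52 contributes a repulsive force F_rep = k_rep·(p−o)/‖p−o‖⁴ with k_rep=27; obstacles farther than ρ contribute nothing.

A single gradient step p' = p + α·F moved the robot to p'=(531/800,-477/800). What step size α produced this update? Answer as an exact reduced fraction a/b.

α = 1/8

F_att = 3/2·(g−p) = 3/2·(3,13) = (4.5000,19.5000)
o1: d²=10 ≤ ρ²=52; F_rep = 27·(3,-1)/10² = (0.8100,-0.2700)
o2: d²=122 > ρ²=52 → inactive
o3: d²=125 > ρ²=52 → inactive
F = F_att + ΣF_rep = (5.3100,19.2300)
Δp = p'−p = (0.6637,2.4038); α = Δx/Fx = (531/800) / (531/100) = 1/8
check: Δy/Fy = (1923/800) / (1923/100) = 1/8 ✓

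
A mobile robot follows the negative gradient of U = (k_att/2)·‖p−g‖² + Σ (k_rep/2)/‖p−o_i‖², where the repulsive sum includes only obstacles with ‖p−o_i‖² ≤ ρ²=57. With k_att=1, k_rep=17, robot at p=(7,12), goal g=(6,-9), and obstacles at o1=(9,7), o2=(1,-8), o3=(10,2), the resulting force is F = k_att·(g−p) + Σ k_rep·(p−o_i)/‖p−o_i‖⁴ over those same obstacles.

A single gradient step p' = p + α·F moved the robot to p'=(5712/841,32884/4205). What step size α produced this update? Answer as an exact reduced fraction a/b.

F_att = 1·(g−p) = 1·(-1,-21) = (-1.0000,-21.0000)
o1: d²=29 ≤ ρ²=57; F_rep = 17·(-2,5)/29² = (-0.0404,0.1011)
o2: d²=436 > ρ²=57 → inactive
o3: d²=109 > ρ²=57 → inactive
F = F_att + ΣF_rep = (-1.0404,-20.8989)
Δp = p'−p = (-0.2081,-4.1798); α = Δx/Fx = (-175/841) / (-875/841) = 1/5
check: Δy/Fy = (-17576/4205) / (-17576/841) = 1/5 ✓

α = 1/5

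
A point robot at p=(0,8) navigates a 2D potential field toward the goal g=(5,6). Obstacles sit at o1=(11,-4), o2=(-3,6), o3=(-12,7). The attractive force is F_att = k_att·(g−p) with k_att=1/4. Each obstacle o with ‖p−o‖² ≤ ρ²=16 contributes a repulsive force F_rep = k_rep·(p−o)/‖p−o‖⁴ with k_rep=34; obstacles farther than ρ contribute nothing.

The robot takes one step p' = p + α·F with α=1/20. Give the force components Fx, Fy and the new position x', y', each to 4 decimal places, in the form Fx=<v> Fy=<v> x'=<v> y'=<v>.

F_att = 1/4·(g−p) = 1/4·(5,-2) = (1.2500,-0.5000)
o1: d²=265 > ρ²=16 → inactive
o2: d²=13 ≤ ρ²=16; F_rep = 34·(3,2)/13² = (0.6036,0.4024)
o3: d²=145 > ρ²=16 → inactive
F = F_att + ΣF_rep = (1.8536,-0.0976)
p' = p + 1/20·F = (0.0927,7.9951)

Fx=1.8536 Fy=-0.0976 x'=0.0927 y'=7.9951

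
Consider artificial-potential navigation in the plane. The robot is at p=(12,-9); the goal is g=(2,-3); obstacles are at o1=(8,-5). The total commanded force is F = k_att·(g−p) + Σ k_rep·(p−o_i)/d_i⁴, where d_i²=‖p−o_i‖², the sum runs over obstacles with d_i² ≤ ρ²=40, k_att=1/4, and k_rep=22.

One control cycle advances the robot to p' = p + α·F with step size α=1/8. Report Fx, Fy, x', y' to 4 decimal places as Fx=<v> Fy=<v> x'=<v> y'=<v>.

Fx=-2.4141 Fy=1.4141 x'=11.6982 y'=-8.8232

F_att = 1/4·(g−p) = 1/4·(-10,6) = (-2.5000,1.5000)
o1: d²=32 ≤ ρ²=40; F_rep = 22·(4,-4)/32² = (0.0859,-0.0859)
F = F_att + ΣF_rep = (-2.4141,1.4141)
p' = p + 1/8·F = (11.6982,-8.8232)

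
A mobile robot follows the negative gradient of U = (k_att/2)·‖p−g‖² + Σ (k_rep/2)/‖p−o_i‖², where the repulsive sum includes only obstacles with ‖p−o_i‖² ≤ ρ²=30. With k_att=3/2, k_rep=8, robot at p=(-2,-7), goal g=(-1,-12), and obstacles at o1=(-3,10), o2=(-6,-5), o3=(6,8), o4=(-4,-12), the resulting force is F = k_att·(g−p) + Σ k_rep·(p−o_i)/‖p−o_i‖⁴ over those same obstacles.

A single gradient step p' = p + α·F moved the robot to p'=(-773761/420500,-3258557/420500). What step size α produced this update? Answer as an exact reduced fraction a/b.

F_att = 3/2·(g−p) = 3/2·(1,-5) = (1.5000,-7.5000)
o1: d²=290 > ρ²=30 → inactive
o2: d²=20 ≤ ρ²=30; F_rep = 8·(4,-2)/20² = (0.0800,-0.0400)
o3: d²=289 > ρ²=30 → inactive
o4: d²=29 ≤ ρ²=30; F_rep = 8·(2,5)/29² = (0.0190,0.0476)
F = F_att + ΣF_rep = (1.5990,-7.4924)
Δp = p'−p = (0.1599,-0.7492); α = Δx/Fx = (67239/420500) / (67239/42050) = 1/10
check: Δy/Fy = (-315057/420500) / (-315057/42050) = 1/10 ✓

α = 1/10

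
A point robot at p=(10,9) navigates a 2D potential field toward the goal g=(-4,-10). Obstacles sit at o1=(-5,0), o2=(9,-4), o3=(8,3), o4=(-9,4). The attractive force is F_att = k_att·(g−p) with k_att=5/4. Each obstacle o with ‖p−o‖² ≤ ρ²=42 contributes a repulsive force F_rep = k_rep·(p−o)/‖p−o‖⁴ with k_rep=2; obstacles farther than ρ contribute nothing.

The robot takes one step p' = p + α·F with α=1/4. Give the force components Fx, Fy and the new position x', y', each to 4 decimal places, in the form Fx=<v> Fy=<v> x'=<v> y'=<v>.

Fx=-17.4975 Fy=-23.7425 x'=5.6256 y'=3.0644

F_att = 5/4·(g−p) = 5/4·(-14,-19) = (-17.5000,-23.7500)
o1: d²=306 > ρ²=42 → inactive
o2: d²=170 > ρ²=42 → inactive
o3: d²=40 ≤ ρ²=42; F_rep = 2·(2,6)/40² = (0.0025,0.0075)
o4: d²=386 > ρ²=42 → inactive
F = F_att + ΣF_rep = (-17.4975,-23.7425)
p' = p + 1/4·F = (5.6256,3.0644)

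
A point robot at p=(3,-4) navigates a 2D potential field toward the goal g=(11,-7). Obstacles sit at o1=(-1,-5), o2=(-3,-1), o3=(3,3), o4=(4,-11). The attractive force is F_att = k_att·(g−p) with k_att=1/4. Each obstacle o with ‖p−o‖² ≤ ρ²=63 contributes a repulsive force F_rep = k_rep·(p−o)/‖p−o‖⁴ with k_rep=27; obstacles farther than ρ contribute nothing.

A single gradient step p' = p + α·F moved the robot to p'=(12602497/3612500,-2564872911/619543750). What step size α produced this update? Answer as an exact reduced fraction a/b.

α = 1/5

F_att = 1/4·(g−p) = 1/4·(8,-3) = (2.0000,-0.7500)
o1: d²=17 ≤ ρ²=63; F_rep = 27·(4,1)/17² = (0.3737,0.0934)
o2: d²=45 ≤ ρ²=63; F_rep = 27·(6,-3)/45² = (0.0800,-0.0400)
o3: d²=49 ≤ ρ²=63; F_rep = 27·(0,-7)/49² = (0.0000,-0.0787)
o4: d²=50 ≤ ρ²=63; F_rep = 27·(-1,7)/50² = (-0.0108,0.0756)
F = F_att + ΣF_rep = (2.4429,-0.6997)
Δp = p'−p = (0.4886,-0.1399); α = Δx/Fx = (1764997/3612500) / (1764997/722500) = 1/5
check: Δy/Fy = (-86697911/619543750) / (-86697911/123908750) = 1/5 ✓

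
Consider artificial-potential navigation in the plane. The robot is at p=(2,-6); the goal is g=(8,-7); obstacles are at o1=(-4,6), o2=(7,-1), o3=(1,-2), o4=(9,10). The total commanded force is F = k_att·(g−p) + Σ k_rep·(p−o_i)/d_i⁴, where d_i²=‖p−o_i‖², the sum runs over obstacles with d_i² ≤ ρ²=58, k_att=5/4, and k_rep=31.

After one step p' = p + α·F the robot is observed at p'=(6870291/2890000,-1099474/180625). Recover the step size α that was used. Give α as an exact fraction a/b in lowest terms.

F_att = 5/4·(g−p) = 5/4·(6,-1) = (7.5000,-1.2500)
o1: d²=180 > ρ²=58 → inactive
o2: d²=50 ≤ ρ²=58; F_rep = 31·(-5,-5)/50² = (-0.0620,-0.0620)
o3: d²=17 ≤ ρ²=58; F_rep = 31·(1,-4)/17² = (0.1073,-0.4291)
o4: d²=305 > ρ²=58 → inactive
F = F_att + ΣF_rep = (7.5453,-1.7411)
Δp = p'−p = (0.3773,-0.0871); α = Δx/Fx = (1090291/2890000) / (1090291/144500) = 1/20
check: Δy/Fy = (-15724/180625) / (-62896/36125) = 1/20 ✓

α = 1/20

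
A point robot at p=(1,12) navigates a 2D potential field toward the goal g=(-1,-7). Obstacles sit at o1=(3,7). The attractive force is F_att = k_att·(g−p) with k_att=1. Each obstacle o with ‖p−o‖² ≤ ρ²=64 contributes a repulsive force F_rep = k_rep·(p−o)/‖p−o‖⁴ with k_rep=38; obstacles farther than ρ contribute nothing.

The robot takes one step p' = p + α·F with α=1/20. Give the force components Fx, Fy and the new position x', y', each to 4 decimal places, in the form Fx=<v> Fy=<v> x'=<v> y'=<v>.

Fx=-2.0904 Fy=-18.7741 x'=0.8955 y'=11.0613

F_att = 1·(g−p) = 1·(-2,-19) = (-2.0000,-19.0000)
o1: d²=29 ≤ ρ²=64; F_rep = 38·(-2,5)/29² = (-0.0904,0.2259)
F = F_att + ΣF_rep = (-2.0904,-18.7741)
p' = p + 1/20·F = (0.8955,11.0613)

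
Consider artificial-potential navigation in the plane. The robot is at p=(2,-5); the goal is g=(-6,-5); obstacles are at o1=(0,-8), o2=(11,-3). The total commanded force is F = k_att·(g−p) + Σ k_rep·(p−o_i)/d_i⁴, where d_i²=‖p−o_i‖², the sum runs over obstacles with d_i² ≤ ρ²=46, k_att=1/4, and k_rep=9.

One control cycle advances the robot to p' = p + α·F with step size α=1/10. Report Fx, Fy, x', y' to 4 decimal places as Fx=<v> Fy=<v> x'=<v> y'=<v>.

Fx=-1.8935 Fy=0.1598 x'=1.8107 y'=-4.9840

F_att = 1/4·(g−p) = 1/4·(-8,0) = (-2.0000,0.0000)
o1: d²=13 ≤ ρ²=46; F_rep = 9·(2,3)/13² = (0.1065,0.1598)
o2: d²=85 > ρ²=46 → inactive
F = F_att + ΣF_rep = (-1.8935,0.1598)
p' = p + 1/10·F = (1.8107,-4.9840)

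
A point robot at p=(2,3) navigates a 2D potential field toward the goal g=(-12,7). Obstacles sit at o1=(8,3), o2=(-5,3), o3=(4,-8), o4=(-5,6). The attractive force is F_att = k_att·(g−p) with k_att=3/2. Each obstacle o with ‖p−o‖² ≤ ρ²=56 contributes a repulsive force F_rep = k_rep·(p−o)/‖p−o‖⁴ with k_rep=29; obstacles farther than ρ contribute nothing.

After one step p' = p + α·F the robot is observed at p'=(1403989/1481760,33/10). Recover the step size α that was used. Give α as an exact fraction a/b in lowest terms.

α = 1/20

F_att = 3/2·(g−p) = 3/2·(-14,4) = (-21.0000,6.0000)
o1: d²=36 ≤ ρ²=56; F_rep = 29·(-6,0)/36² = (-0.1343,0.0000)
o2: d²=49 ≤ ρ²=56; F_rep = 29·(7,0)/49² = (0.0845,0.0000)
o3: d²=125 > ρ²=56 → inactive
o4: d²=58 > ρ²=56 → inactive
F = F_att + ΣF_rep = (-21.0497,6.0000)
Δp = p'−p = (-1.0525,0.3000); α = Δx/Fx = (-1559531/1481760) / (-1559531/74088) = 1/20
check: Δy/Fy = (3/10) / (6) = 1/20 ✓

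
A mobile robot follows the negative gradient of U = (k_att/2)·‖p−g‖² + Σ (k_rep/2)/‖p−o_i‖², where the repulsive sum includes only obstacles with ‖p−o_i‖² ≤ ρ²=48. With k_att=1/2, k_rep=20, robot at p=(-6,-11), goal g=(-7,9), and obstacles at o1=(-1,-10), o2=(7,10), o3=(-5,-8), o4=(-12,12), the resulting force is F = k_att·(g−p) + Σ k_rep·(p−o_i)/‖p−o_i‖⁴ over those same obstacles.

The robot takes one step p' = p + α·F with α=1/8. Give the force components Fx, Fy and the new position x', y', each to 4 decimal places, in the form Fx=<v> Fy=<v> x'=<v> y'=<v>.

F_att = 1/2·(g−p) = 1/2·(-1,20) = (-0.5000,10.0000)
o1: d²=26 ≤ ρ²=48; F_rep = 20·(-5,-1)/26² = (-0.1479,-0.0296)
o2: d²=610 > ρ²=48 → inactive
o3: d²=10 ≤ ρ²=48; F_rep = 20·(-1,-3)/10² = (-0.2000,-0.6000)
o4: d²=565 > ρ²=48 → inactive
F = F_att + ΣF_rep = (-0.8479,9.3704)
p' = p + 1/8·F = (-6.1060,-9.8287)

Fx=-0.8479 Fy=9.3704 x'=-6.1060 y'=-9.8287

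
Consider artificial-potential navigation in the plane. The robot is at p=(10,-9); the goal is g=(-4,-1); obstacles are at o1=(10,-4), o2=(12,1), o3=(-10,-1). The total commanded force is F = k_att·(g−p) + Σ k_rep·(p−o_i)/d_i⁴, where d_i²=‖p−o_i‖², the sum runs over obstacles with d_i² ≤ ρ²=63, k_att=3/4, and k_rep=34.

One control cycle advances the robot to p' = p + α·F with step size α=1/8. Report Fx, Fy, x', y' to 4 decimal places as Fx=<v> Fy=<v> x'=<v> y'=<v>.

Fx=-10.5000 Fy=5.7280 x'=8.6875 y'=-8.2840

F_att = 3/4·(g−p) = 3/4·(-14,8) = (-10.5000,6.0000)
o1: d²=25 ≤ ρ²=63; F_rep = 34·(0,-5)/25² = (0.0000,-0.2720)
o2: d²=104 > ρ²=63 → inactive
o3: d²=464 > ρ²=63 → inactive
F = F_att + ΣF_rep = (-10.5000,5.7280)
p' = p + 1/8·F = (8.6875,-8.2840)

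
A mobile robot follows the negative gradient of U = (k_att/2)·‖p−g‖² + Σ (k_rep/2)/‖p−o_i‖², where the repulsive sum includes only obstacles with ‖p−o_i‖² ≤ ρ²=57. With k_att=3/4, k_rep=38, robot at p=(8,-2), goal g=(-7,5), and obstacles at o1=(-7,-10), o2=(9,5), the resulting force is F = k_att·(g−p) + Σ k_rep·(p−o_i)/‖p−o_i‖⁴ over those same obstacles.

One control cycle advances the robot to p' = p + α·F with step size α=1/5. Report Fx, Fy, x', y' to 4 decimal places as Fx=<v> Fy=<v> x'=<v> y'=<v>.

Fx=-11.2652 Fy=5.1436 x'=5.7470 y'=-0.9713

F_att = 3/4·(g−p) = 3/4·(-15,7) = (-11.2500,5.2500)
o1: d²=289 > ρ²=57 → inactive
o2: d²=50 ≤ ρ²=57; F_rep = 38·(-1,-7)/50² = (-0.0152,-0.1064)
F = F_att + ΣF_rep = (-11.2652,5.1436)
p' = p + 1/5·F = (5.7470,-0.9713)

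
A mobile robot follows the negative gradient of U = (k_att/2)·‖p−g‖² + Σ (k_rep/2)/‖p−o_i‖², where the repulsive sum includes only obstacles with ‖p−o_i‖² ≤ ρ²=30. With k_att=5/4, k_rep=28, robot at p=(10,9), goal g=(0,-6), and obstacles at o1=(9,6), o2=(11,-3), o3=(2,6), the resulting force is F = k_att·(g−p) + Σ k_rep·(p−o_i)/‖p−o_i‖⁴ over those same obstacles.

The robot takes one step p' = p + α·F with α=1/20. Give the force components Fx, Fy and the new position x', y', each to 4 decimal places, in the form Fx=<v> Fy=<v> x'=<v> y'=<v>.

Fx=-12.2200 Fy=-17.9100 x'=9.3890 y'=8.1045

F_att = 5/4·(g−p) = 5/4·(-10,-15) = (-12.5000,-18.7500)
o1: d²=10 ≤ ρ²=30; F_rep = 28·(1,3)/10² = (0.2800,0.8400)
o2: d²=145 > ρ²=30 → inactive
o3: d²=73 > ρ²=30 → inactive
F = F_att + ΣF_rep = (-12.2200,-17.9100)
p' = p + 1/20·F = (9.3890,8.1045)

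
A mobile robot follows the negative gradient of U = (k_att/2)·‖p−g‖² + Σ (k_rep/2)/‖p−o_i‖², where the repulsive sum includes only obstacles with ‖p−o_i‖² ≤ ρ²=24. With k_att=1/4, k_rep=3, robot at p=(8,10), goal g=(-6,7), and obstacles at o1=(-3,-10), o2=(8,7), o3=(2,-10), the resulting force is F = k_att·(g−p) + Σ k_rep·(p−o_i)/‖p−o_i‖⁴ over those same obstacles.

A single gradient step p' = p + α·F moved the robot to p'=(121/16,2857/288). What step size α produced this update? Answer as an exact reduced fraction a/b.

α = 1/8

F_att = 1/4·(g−p) = 1/4·(-14,-3) = (-3.5000,-0.7500)
o1: d²=521 > ρ²=24 → inactive
o2: d²=9 ≤ ρ²=24; F_rep = 3·(0,3)/9² = (0.0000,0.1111)
o3: d²=436 > ρ²=24 → inactive
F = F_att + ΣF_rep = (-3.5000,-0.6389)
Δp = p'−p = (-0.4375,-0.0799); α = Δx/Fx = (-7/16) / (-7/2) = 1/8
check: Δy/Fy = (-23/288) / (-23/36) = 1/8 ✓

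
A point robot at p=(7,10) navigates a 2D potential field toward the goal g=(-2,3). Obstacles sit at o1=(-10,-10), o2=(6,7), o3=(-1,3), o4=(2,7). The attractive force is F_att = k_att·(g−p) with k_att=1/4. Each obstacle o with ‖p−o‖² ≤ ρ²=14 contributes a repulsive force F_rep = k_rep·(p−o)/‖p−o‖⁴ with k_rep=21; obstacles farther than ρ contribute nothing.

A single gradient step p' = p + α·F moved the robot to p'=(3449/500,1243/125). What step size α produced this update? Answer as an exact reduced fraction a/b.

α = 1/20

F_att = 1/4·(g−p) = 1/4·(-9,-7) = (-2.2500,-1.7500)
o1: d²=689 > ρ²=14 → inactive
o2: d²=10 ≤ ρ²=14; F_rep = 21·(1,3)/10² = (0.2100,0.6300)
o3: d²=113 > ρ²=14 → inactive
o4: d²=34 > ρ²=14 → inactive
F = F_att + ΣF_rep = (-2.0400,-1.1200)
Δp = p'−p = (-0.1020,-0.0560); α = Δx/Fx = (-51/500) / (-51/25) = 1/20
check: Δy/Fy = (-7/125) / (-28/25) = 1/20 ✓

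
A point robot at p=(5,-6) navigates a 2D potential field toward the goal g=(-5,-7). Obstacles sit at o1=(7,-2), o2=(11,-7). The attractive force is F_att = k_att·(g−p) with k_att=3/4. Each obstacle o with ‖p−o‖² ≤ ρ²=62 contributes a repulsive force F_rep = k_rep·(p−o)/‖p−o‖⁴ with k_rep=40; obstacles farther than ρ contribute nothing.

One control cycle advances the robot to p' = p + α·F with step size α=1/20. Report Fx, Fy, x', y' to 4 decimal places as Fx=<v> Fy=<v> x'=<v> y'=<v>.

F_att = 3/4·(g−p) = 3/4·(-10,-1) = (-7.5000,-0.7500)
o1: d²=20 ≤ ρ²=62; F_rep = 40·(-2,-4)/20² = (-0.2000,-0.4000)
o2: d²=37 ≤ ρ²=62; F_rep = 40·(-6,1)/37² = (-0.1753,0.0292)
F = F_att + ΣF_rep = (-7.8753,-1.1208)
p' = p + 1/20·F = (4.6062,-6.0560)

Fx=-7.8753 Fy=-1.1208 x'=4.6062 y'=-6.0560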